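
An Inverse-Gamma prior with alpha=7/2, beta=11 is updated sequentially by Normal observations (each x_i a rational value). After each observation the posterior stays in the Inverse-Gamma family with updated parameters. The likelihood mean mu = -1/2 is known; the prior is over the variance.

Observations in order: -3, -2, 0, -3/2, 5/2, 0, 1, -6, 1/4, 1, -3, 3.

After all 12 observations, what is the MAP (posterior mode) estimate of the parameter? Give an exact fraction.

1517/336

obs 1: x=-3 → posterior Inverse-Gamma(4, 113/8)
obs 2: x=-2 → posterior Inverse-Gamma(9/2, 61/4)
obs 3: x=0 → posterior Inverse-Gamma(5, 123/8)
obs 4: x=-3/2 → posterior Inverse-Gamma(11/2, 127/8)
obs 5: x=5/2 → posterior Inverse-Gamma(6, 163/8)
obs 6: x=0 → posterior Inverse-Gamma(13/2, 41/2)
obs 7: x=1 → posterior Inverse-Gamma(7, 173/8)
obs 8: x=-6 → posterior Inverse-Gamma(15/2, 147/4)
obs 9: x=1/4 → posterior Inverse-Gamma(8, 1185/32)
obs 10: x=1 → posterior Inverse-Gamma(17/2, 1221/32)
obs 11: x=-3 → posterior Inverse-Gamma(9, 1321/32)
obs 12: x=3 → posterior Inverse-Gamma(19/2, 1517/32)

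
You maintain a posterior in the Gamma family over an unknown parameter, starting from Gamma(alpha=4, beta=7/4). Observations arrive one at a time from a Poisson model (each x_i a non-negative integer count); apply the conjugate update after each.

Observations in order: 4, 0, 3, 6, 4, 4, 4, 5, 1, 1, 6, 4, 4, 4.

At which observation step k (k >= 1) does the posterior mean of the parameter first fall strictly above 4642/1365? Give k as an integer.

k = 8

obs 1: x=4 → posterior Gamma(8, 11/4)
obs 2: x=0 → posterior Gamma(8, 15/4)
obs 3: x=3 → posterior Gamma(11, 19/4)
obs 4: x=6 → posterior Gamma(17, 23/4)
obs 5: x=4 → posterior Gamma(21, 27/4)
obs 6: x=4 → posterior Gamma(25, 31/4)
obs 7: x=4 → posterior Gamma(29, 35/4)
obs 8: x=5 → posterior Gamma(34, 39/4)
obs 9: x=1 → posterior Gamma(35, 43/4)
obs 10: x=1 → posterior Gamma(36, 47/4)
obs 11: x=6 → posterior Gamma(42, 51/4)
obs 12: x=4 → posterior Gamma(46, 55/4)
obs 13: x=4 → posterior Gamma(50, 59/4)
obs 14: x=4 → posterior Gamma(54, 63/4)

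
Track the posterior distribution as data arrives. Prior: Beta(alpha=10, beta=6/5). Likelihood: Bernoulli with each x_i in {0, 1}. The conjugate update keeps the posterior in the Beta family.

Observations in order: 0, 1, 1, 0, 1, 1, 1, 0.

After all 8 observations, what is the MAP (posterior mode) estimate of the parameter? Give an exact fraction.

35/43

obs 1: x=0 → posterior Beta(10, 11/5)
obs 2: x=1 → posterior Beta(11, 11/5)
obs 3: x=1 → posterior Beta(12, 11/5)
obs 4: x=0 → posterior Beta(12, 16/5)
obs 5: x=1 → posterior Beta(13, 16/5)
obs 6: x=1 → posterior Beta(14, 16/5)
obs 7: x=1 → posterior Beta(15, 16/5)
obs 8: x=0 → posterior Beta(15, 21/5)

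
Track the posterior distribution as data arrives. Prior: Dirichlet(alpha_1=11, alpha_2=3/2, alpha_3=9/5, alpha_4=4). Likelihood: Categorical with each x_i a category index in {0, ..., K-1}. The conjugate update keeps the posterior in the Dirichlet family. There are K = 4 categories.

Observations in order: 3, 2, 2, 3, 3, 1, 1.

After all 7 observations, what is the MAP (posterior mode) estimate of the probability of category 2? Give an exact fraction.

obs 1: x=3 → posterior Dirichlet(11, 3/2, 9/5, 5)
obs 2: x=2 → posterior Dirichlet(11, 3/2, 14/5, 5)
obs 3: x=2 → posterior Dirichlet(11, 3/2, 19/5, 5)
obs 4: x=3 → posterior Dirichlet(11, 3/2, 19/5, 6)
obs 5: x=3 → posterior Dirichlet(11, 3/2, 19/5, 7)
obs 6: x=1 → posterior Dirichlet(11, 5/2, 19/5, 7)
obs 7: x=1 → posterior Dirichlet(11, 7/2, 19/5, 7)

28/213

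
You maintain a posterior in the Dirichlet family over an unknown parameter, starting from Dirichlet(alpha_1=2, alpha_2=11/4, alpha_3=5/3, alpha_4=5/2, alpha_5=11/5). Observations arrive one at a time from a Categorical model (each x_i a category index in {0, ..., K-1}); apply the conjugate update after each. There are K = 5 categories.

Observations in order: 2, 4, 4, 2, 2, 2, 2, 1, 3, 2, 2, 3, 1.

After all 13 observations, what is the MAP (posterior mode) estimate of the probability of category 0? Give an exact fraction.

obs 1: x=2 → posterior Dirichlet(2, 11/4, 8/3, 5/2, 11/5)
obs 2: x=4 → posterior Dirichlet(2, 11/4, 8/3, 5/2, 16/5)
obs 3: x=4 → posterior Dirichlet(2, 11/4, 8/3, 5/2, 21/5)
obs 4: x=2 → posterior Dirichlet(2, 11/4, 11/3, 5/2, 21/5)
obs 5: x=2 → posterior Dirichlet(2, 11/4, 14/3, 5/2, 21/5)
obs 6: x=2 → posterior Dirichlet(2, 11/4, 17/3, 5/2, 21/5)
obs 7: x=2 → posterior Dirichlet(2, 11/4, 20/3, 5/2, 21/5)
obs 8: x=1 → posterior Dirichlet(2, 15/4, 20/3, 5/2, 21/5)
obs 9: x=3 → posterior Dirichlet(2, 15/4, 20/3, 7/2, 21/5)
obs 10: x=2 → posterior Dirichlet(2, 15/4, 23/3, 7/2, 21/5)
obs 11: x=2 → posterior Dirichlet(2, 15/4, 26/3, 7/2, 21/5)
obs 12: x=3 → posterior Dirichlet(2, 15/4, 26/3, 9/2, 21/5)
obs 13: x=1 → posterior Dirichlet(2, 19/4, 26/3, 9/2, 21/5)

60/1147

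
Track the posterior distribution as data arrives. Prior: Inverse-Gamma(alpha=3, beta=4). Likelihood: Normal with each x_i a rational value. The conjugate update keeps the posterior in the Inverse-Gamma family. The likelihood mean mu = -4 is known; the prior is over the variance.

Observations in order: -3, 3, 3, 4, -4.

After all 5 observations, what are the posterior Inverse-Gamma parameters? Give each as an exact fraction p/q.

alpha=11/2, beta=171/2

obs 1: x=-3 → posterior Inverse-Gamma(7/2, 9/2)
obs 2: x=3 → posterior Inverse-Gamma(4, 29)
obs 3: x=3 → posterior Inverse-Gamma(9/2, 107/2)
obs 4: x=4 → posterior Inverse-Gamma(5, 171/2)
obs 5: x=-4 → posterior Inverse-Gamma(11/2, 171/2)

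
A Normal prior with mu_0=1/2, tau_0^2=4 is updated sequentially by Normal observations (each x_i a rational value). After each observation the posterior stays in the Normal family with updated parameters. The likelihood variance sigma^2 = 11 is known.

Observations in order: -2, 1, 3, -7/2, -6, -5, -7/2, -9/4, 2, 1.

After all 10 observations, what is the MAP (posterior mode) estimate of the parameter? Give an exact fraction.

-37/34

obs 1: x=-2 → posterior Normal(-1/6, 44/15)
obs 2: x=1 → posterior Normal(3/38, 44/19)
obs 3: x=3 → posterior Normal(27/46, 44/23)
obs 4: x=-7/2 → posterior Normal(-1/54, 44/27)
obs 5: x=-6 → posterior Normal(-49/62, 44/31)
obs 6: x=-5 → posterior Normal(-89/70, 44/35)
obs 7: x=-7/2 → posterior Normal(-3/2, 44/39)
obs 8: x=-9/4 → posterior Normal(-135/86, 44/43)
obs 9: x=2 → posterior Normal(-119/94, 44/47)
obs 10: x=1 → posterior Normal(-37/34, 44/51)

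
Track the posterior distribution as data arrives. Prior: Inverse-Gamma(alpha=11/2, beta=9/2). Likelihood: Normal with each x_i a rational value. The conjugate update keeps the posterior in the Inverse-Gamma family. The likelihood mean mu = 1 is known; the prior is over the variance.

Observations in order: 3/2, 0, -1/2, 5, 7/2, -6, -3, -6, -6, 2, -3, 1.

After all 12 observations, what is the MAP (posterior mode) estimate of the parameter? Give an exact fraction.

obs 1: x=3/2 → posterior Inverse-Gamma(6, 37/8)
obs 2: x=0 → posterior Inverse-Gamma(13/2, 41/8)
obs 3: x=-1/2 → posterior Inverse-Gamma(7, 25/4)
obs 4: x=5 → posterior Inverse-Gamma(15/2, 57/4)
obs 5: x=7/2 → posterior Inverse-Gamma(8, 139/8)
obs 6: x=-6 → posterior Inverse-Gamma(17/2, 335/8)
obs 7: x=-3 → posterior Inverse-Gamma(9, 399/8)
obs 8: x=-6 → posterior Inverse-Gamma(19/2, 595/8)
obs 9: x=-6 → posterior Inverse-Gamma(10, 791/8)
obs 10: x=2 → posterior Inverse-Gamma(21/2, 795/8)
obs 11: x=-3 → posterior Inverse-Gamma(11, 859/8)
obs 12: x=1 → posterior Inverse-Gamma(23/2, 859/8)

859/100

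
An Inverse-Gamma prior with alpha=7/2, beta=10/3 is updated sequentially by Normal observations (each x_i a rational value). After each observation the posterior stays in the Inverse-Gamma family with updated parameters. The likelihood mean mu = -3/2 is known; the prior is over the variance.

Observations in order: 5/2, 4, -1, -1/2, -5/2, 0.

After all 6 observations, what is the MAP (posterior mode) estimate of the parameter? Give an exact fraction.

obs 1: x=5/2 → posterior Inverse-Gamma(4, 34/3)
obs 2: x=4 → posterior Inverse-Gamma(9/2, 635/24)
obs 3: x=-1 → posterior Inverse-Gamma(5, 319/12)
obs 4: x=-1/2 → posterior Inverse-Gamma(11/2, 325/12)
obs 5: x=-5/2 → posterior Inverse-Gamma(6, 331/12)
obs 6: x=0 → posterior Inverse-Gamma(13/2, 689/24)

689/180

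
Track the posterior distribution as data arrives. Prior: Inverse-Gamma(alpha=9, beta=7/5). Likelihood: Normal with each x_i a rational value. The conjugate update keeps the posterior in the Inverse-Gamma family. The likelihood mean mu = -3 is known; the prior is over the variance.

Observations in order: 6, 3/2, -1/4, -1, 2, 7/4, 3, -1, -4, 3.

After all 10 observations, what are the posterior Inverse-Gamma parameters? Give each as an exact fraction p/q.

alpha=14, beta=9607/80

obs 1: x=6 → posterior Inverse-Gamma(19/2, 419/10)
obs 2: x=3/2 → posterior Inverse-Gamma(10, 2081/40)
obs 3: x=-1/4 → posterior Inverse-Gamma(21/2, 8929/160)
obs 4: x=-1 → posterior Inverse-Gamma(11, 9249/160)
obs 5: x=2 → posterior Inverse-Gamma(23/2, 11249/160)
obs 6: x=7/4 → posterior Inverse-Gamma(12, 6527/80)
obs 7: x=3 → posterior Inverse-Gamma(25/2, 7967/80)
obs 8: x=-1 → posterior Inverse-Gamma(13, 8127/80)
obs 9: x=-4 → posterior Inverse-Gamma(27/2, 8167/80)
obs 10: x=3 → posterior Inverse-Gamma(14, 9607/80)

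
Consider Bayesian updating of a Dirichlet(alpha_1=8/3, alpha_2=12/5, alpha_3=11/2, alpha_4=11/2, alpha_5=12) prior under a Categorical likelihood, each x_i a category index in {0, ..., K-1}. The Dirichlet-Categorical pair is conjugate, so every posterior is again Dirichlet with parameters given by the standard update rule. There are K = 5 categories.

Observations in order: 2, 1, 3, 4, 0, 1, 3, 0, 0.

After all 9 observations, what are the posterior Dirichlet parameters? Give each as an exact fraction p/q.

alpha_1=17/3, alpha_2=22/5, alpha_3=13/2, alpha_4=15/2, alpha_5=13

obs 1: x=2 → posterior Dirichlet(8/3, 12/5, 13/2, 11/2, 12)
obs 2: x=1 → posterior Dirichlet(8/3, 17/5, 13/2, 11/2, 12)
obs 3: x=3 → posterior Dirichlet(8/3, 17/5, 13/2, 13/2, 12)
obs 4: x=4 → posterior Dirichlet(8/3, 17/5, 13/2, 13/2, 13)
obs 5: x=0 → posterior Dirichlet(11/3, 17/5, 13/2, 13/2, 13)
obs 6: x=1 → posterior Dirichlet(11/3, 22/5, 13/2, 13/2, 13)
obs 7: x=3 → posterior Dirichlet(11/3, 22/5, 13/2, 15/2, 13)
obs 8: x=0 → posterior Dirichlet(14/3, 22/5, 13/2, 15/2, 13)
obs 9: x=0 → posterior Dirichlet(17/3, 22/5, 13/2, 15/2, 13)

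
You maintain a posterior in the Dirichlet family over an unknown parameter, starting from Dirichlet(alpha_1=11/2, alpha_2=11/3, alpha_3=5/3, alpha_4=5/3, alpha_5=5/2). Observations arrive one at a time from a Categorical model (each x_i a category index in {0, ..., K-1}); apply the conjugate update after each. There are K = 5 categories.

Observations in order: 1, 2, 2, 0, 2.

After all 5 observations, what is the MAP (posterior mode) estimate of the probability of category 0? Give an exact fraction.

11/30

obs 1: x=1 → posterior Dirichlet(11/2, 14/3, 5/3, 5/3, 5/2)
obs 2: x=2 → posterior Dirichlet(11/2, 14/3, 8/3, 5/3, 5/2)
obs 3: x=2 → posterior Dirichlet(11/2, 14/3, 11/3, 5/3, 5/2)
obs 4: x=0 → posterior Dirichlet(13/2, 14/3, 11/3, 5/3, 5/2)
obs 5: x=2 → posterior Dirichlet(13/2, 14/3, 14/3, 5/3, 5/2)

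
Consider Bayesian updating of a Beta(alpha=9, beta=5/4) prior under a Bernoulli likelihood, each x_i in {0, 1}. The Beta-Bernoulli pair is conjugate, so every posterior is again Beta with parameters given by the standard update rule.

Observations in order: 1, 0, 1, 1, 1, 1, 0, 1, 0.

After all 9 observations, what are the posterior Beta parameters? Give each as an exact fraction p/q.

obs 1: x=1 → posterior Beta(10, 5/4)
obs 2: x=0 → posterior Beta(10, 9/4)
obs 3: x=1 → posterior Beta(11, 9/4)
obs 4: x=1 → posterior Beta(12, 9/4)
obs 5: x=1 → posterior Beta(13, 9/4)
obs 6: x=1 → posterior Beta(14, 9/4)
obs 7: x=0 → posterior Beta(14, 13/4)
obs 8: x=1 → posterior Beta(15, 13/4)
obs 9: x=0 → posterior Beta(15, 17/4)

alpha=15, beta=17/4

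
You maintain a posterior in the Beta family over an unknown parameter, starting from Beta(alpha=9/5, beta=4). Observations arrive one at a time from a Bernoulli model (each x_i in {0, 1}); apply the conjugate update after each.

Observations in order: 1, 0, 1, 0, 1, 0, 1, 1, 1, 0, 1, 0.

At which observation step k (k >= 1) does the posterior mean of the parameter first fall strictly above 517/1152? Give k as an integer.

k = 7

obs 1: x=1 → posterior Beta(14/5, 4)
obs 2: x=0 → posterior Beta(14/5, 5)
obs 3: x=1 → posterior Beta(19/5, 5)
obs 4: x=0 → posterior Beta(19/5, 6)
obs 5: x=1 → posterior Beta(24/5, 6)
obs 6: x=0 → posterior Beta(24/5, 7)
obs 7: x=1 → posterior Beta(29/5, 7)
obs 8: x=1 → posterior Beta(34/5, 7)
obs 9: x=1 → posterior Beta(39/5, 7)
obs 10: x=0 → posterior Beta(39/5, 8)
obs 11: x=1 → posterior Beta(44/5, 8)
obs 12: x=0 → posterior Beta(44/5, 9)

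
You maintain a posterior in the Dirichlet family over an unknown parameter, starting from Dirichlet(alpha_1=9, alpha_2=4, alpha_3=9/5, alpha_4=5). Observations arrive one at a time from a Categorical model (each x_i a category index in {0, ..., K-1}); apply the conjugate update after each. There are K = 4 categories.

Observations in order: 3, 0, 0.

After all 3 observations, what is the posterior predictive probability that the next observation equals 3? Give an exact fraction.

obs 1: x=3 → posterior Dirichlet(9, 4, 9/5, 6)
obs 2: x=0 → posterior Dirichlet(10, 4, 9/5, 6)
obs 3: x=0 → posterior Dirichlet(11, 4, 9/5, 6)

5/19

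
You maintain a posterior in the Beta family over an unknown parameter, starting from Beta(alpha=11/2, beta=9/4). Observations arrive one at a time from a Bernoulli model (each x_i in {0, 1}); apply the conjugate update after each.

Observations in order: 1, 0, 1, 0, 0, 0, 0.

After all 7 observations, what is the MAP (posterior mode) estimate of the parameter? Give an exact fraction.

26/51

obs 1: x=1 → posterior Beta(13/2, 9/4)
obs 2: x=0 → posterior Beta(13/2, 13/4)
obs 3: x=1 → posterior Beta(15/2, 13/4)
obs 4: x=0 → posterior Beta(15/2, 17/4)
obs 5: x=0 → posterior Beta(15/2, 21/4)
obs 6: x=0 → posterior Beta(15/2, 25/4)
obs 7: x=0 → posterior Beta(15/2, 29/4)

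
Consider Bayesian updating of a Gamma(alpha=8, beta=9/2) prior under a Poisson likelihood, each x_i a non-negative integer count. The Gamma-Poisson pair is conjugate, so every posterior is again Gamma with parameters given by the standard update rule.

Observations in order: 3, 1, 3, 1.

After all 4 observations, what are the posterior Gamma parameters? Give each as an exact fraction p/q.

obs 1: x=3 → posterior Gamma(11, 11/2)
obs 2: x=1 → posterior Gamma(12, 13/2)
obs 3: x=3 → posterior Gamma(15, 15/2)
obs 4: x=1 → posterior Gamma(16, 17/2)

alpha=16, beta=17/2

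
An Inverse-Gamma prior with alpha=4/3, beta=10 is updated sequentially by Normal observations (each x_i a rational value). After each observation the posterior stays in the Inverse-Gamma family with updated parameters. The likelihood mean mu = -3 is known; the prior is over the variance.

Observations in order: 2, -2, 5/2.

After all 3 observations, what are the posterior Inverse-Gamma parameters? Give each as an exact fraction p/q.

alpha=17/6, beta=305/8

obs 1: x=2 → posterior Inverse-Gamma(11/6, 45/2)
obs 2: x=-2 → posterior Inverse-Gamma(7/3, 23)
obs 3: x=5/2 → posterior Inverse-Gamma(17/6, 305/8)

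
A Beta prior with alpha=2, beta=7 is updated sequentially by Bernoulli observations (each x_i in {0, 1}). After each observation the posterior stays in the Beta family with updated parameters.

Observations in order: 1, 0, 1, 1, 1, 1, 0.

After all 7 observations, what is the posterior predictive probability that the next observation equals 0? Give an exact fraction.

obs 1: x=1 → posterior Beta(3, 7)
obs 2: x=0 → posterior Beta(3, 8)
obs 3: x=1 → posterior Beta(4, 8)
obs 4: x=1 → posterior Beta(5, 8)
obs 5: x=1 → posterior Beta(6, 8)
obs 6: x=1 → posterior Beta(7, 8)
obs 7: x=0 → posterior Beta(7, 9)

9/16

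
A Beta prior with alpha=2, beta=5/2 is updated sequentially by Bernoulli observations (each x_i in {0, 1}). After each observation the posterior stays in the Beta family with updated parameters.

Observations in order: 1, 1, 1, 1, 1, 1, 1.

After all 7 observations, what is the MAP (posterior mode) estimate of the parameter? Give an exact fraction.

obs 1: x=1 → posterior Beta(3, 5/2)
obs 2: x=1 → posterior Beta(4, 5/2)
obs 3: x=1 → posterior Beta(5, 5/2)
obs 4: x=1 → posterior Beta(6, 5/2)
obs 5: x=1 → posterior Beta(7, 5/2)
obs 6: x=1 → posterior Beta(8, 5/2)
obs 7: x=1 → posterior Beta(9, 5/2)

16/19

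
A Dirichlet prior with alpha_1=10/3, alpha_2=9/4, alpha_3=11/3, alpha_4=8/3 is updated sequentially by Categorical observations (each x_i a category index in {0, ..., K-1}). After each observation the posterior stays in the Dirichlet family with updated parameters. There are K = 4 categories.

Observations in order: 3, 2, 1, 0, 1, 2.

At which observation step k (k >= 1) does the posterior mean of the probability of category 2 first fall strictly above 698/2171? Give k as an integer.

k = 2

obs 1: x=3 → posterior Dirichlet(10/3, 9/4, 11/3, 11/3)
obs 2: x=2 → posterior Dirichlet(10/3, 9/4, 14/3, 11/3)
obs 3: x=1 → posterior Dirichlet(10/3, 13/4, 14/3, 11/3)
obs 4: x=0 → posterior Dirichlet(13/3, 13/4, 14/3, 11/3)
obs 5: x=1 → posterior Dirichlet(13/3, 17/4, 14/3, 11/3)
obs 6: x=2 → posterior Dirichlet(13/3, 17/4, 17/3, 11/3)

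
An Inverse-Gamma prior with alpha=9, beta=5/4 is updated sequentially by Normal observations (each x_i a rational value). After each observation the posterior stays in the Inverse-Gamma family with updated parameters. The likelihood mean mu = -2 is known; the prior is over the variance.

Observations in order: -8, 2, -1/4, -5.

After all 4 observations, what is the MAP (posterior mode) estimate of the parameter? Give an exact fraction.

obs 1: x=-8 → posterior Inverse-Gamma(19/2, 77/4)
obs 2: x=2 → posterior Inverse-Gamma(10, 109/4)
obs 3: x=-1/4 → posterior Inverse-Gamma(21/2, 921/32)
obs 4: x=-5 → posterior Inverse-Gamma(11, 1065/32)

355/128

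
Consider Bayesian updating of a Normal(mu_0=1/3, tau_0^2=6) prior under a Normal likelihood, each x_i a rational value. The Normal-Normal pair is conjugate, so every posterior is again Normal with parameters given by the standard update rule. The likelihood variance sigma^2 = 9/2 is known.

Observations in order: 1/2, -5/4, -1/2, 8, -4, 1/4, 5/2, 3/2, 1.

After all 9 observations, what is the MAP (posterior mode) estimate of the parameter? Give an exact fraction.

11/13

obs 1: x=1/2 → posterior Normal(3/7, 18/7)
obs 2: x=-5/4 → posterior Normal(-2/11, 18/11)
obs 3: x=-1/2 → posterior Normal(-4/15, 6/5)
obs 4: x=8 → posterior Normal(28/19, 18/19)
obs 5: x=-4 → posterior Normal(12/23, 18/23)
obs 6: x=1/4 → posterior Normal(13/27, 2/3)
obs 7: x=5/2 → posterior Normal(23/31, 18/31)
obs 8: x=3/2 → posterior Normal(29/35, 18/35)
obs 9: x=1 → posterior Normal(11/13, 6/13)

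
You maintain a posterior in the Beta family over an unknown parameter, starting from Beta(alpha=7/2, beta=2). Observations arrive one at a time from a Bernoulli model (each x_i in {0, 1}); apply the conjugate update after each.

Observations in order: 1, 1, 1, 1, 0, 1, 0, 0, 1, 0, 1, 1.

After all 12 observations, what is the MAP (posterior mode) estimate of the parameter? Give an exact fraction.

21/31

obs 1: x=1 → posterior Beta(9/2, 2)
obs 2: x=1 → posterior Beta(11/2, 2)
obs 3: x=1 → posterior Beta(13/2, 2)
obs 4: x=1 → posterior Beta(15/2, 2)
obs 5: x=0 → posterior Beta(15/2, 3)
obs 6: x=1 → posterior Beta(17/2, 3)
obs 7: x=0 → posterior Beta(17/2, 4)
obs 8: x=0 → posterior Beta(17/2, 5)
obs 9: x=1 → posterior Beta(19/2, 5)
obs 10: x=0 → posterior Beta(19/2, 6)
obs 11: x=1 → posterior Beta(21/2, 6)
obs 12: x=1 → posterior Beta(23/2, 6)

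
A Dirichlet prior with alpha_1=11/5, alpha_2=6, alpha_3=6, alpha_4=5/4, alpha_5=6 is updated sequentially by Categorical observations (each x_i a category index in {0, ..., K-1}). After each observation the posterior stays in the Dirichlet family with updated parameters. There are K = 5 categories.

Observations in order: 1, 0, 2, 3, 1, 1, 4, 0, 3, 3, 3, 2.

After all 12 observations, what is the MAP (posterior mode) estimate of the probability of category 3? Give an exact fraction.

obs 1: x=1 → posterior Dirichlet(11/5, 7, 6, 5/4, 6)
obs 2: x=0 → posterior Dirichlet(16/5, 7, 6, 5/4, 6)
obs 3: x=2 → posterior Dirichlet(16/5, 7, 7, 5/4, 6)
obs 4: x=3 → posterior Dirichlet(16/5, 7, 7, 9/4, 6)
obs 5: x=1 → posterior Dirichlet(16/5, 8, 7, 9/4, 6)
obs 6: x=1 → posterior Dirichlet(16/5, 9, 7, 9/4, 6)
obs 7: x=4 → posterior Dirichlet(16/5, 9, 7, 9/4, 7)
obs 8: x=0 → posterior Dirichlet(21/5, 9, 7, 9/4, 7)
obs 9: x=3 → posterior Dirichlet(21/5, 9, 7, 13/4, 7)
obs 10: x=3 → posterior Dirichlet(21/5, 9, 7, 17/4, 7)
obs 11: x=3 → posterior Dirichlet(21/5, 9, 7, 21/4, 7)
obs 12: x=2 → posterior Dirichlet(21/5, 9, 8, 21/4, 7)

85/569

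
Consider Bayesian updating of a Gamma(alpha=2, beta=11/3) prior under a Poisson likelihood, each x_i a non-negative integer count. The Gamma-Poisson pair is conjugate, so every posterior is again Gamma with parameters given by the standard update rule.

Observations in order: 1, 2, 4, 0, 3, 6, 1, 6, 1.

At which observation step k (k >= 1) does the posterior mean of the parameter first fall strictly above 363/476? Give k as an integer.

obs 1: x=1 → posterior Gamma(3, 14/3)
obs 2: x=2 → posterior Gamma(5, 17/3)
obs 3: x=4 → posterior Gamma(9, 20/3)
obs 4: x=0 → posterior Gamma(9, 23/3)
obs 5: x=3 → posterior Gamma(12, 26/3)
obs 6: x=6 → posterior Gamma(18, 29/3)
obs 7: x=1 → posterior Gamma(19, 32/3)
obs 8: x=6 → posterior Gamma(25, 35/3)
obs 9: x=1 → posterior Gamma(26, 38/3)

k = 2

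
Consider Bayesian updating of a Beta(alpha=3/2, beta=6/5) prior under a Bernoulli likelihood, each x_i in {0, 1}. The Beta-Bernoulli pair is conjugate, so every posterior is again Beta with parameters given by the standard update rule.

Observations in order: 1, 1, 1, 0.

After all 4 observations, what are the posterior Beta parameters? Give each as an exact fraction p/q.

alpha=9/2, beta=11/5

obs 1: x=1 → posterior Beta(5/2, 6/5)
obs 2: x=1 → posterior Beta(7/2, 6/5)
obs 3: x=1 → posterior Beta(9/2, 6/5)
obs 4: x=0 → posterior Beta(9/2, 11/5)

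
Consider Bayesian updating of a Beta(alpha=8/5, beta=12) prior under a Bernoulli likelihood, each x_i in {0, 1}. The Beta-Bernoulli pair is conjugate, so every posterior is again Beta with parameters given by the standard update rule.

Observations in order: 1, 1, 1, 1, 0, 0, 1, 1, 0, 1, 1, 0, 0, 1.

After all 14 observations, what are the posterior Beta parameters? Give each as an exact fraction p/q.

obs 1: x=1 → posterior Beta(13/5, 12)
obs 2: x=1 → posterior Beta(18/5, 12)
obs 3: x=1 → posterior Beta(23/5, 12)
obs 4: x=1 → posterior Beta(28/5, 12)
obs 5: x=0 → posterior Beta(28/5, 13)
obs 6: x=0 → posterior Beta(28/5, 14)
obs 7: x=1 → posterior Beta(33/5, 14)
obs 8: x=1 → posterior Beta(38/5, 14)
obs 9: x=0 → posterior Beta(38/5, 15)
obs 10: x=1 → posterior Beta(43/5, 15)
obs 11: x=1 → posterior Beta(48/5, 15)
obs 12: x=0 → posterior Beta(48/5, 16)
obs 13: x=0 → posterior Beta(48/5, 17)
obs 14: x=1 → posterior Beta(53/5, 17)

alpha=53/5, beta=17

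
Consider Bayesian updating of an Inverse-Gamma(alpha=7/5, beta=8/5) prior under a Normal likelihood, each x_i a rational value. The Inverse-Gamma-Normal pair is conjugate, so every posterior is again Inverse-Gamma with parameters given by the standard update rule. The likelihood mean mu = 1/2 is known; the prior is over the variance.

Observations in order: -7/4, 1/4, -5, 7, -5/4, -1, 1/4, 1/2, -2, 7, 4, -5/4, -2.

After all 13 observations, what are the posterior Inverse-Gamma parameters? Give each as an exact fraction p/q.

obs 1: x=-7/4 → posterior Inverse-Gamma(19/10, 661/160)
obs 2: x=1/4 → posterior Inverse-Gamma(12/5, 333/80)
obs 3: x=-5 → posterior Inverse-Gamma(29/10, 1543/80)
obs 4: x=7 → posterior Inverse-Gamma(17/5, 3233/80)
obs 5: x=-5/4 → posterior Inverse-Gamma(39/10, 6711/160)
obs 6: x=-1 → posterior Inverse-Gamma(22/5, 6891/160)
obs 7: x=1/4 → posterior Inverse-Gamma(49/10, 431/10)
obs 8: x=1/2 → posterior Inverse-Gamma(27/5, 431/10)
obs 9: x=-2 → posterior Inverse-Gamma(59/10, 1849/40)
obs 10: x=7 → posterior Inverse-Gamma(32/5, 1347/20)
obs 11: x=4 → posterior Inverse-Gamma(69/10, 2939/40)
obs 12: x=-5/4 → posterior Inverse-Gamma(37/5, 12001/160)
obs 13: x=-2 → posterior Inverse-Gamma(79/10, 12501/160)

alpha=79/10, beta=12501/160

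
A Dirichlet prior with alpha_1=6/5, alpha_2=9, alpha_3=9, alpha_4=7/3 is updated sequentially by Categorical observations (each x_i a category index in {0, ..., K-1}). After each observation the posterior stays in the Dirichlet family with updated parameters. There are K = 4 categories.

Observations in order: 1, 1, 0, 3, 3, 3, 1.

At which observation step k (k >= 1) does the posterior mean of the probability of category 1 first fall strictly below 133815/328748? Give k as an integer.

obs 1: x=1 → posterior Dirichlet(6/5, 10, 9, 7/3)
obs 2: x=1 → posterior Dirichlet(6/5, 11, 9, 7/3)
obs 3: x=0 → posterior Dirichlet(11/5, 11, 9, 7/3)
obs 4: x=3 → posterior Dirichlet(11/5, 11, 9, 10/3)
obs 5: x=3 → posterior Dirichlet(11/5, 11, 9, 13/3)
obs 6: x=3 → posterior Dirichlet(11/5, 11, 9, 16/3)
obs 7: x=1 → posterior Dirichlet(11/5, 12, 9, 16/3)

k = 6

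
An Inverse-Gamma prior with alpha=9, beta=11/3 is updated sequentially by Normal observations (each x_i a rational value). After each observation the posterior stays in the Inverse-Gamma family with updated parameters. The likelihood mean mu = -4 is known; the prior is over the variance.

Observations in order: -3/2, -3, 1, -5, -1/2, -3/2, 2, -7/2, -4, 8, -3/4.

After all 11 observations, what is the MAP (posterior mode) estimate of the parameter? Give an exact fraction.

11995/1488

obs 1: x=-3/2 → posterior Inverse-Gamma(19/2, 163/24)
obs 2: x=-3 → posterior Inverse-Gamma(10, 175/24)
obs 3: x=1 → posterior Inverse-Gamma(21/2, 475/24)
obs 4: x=-5 → posterior Inverse-Gamma(11, 487/24)
obs 5: x=-1/2 → posterior Inverse-Gamma(23/2, 317/12)
obs 6: x=-3/2 → posterior Inverse-Gamma(12, 709/24)
obs 7: x=2 → posterior Inverse-Gamma(25/2, 1141/24)
obs 8: x=-7/2 → posterior Inverse-Gamma(13, 143/3)
obs 9: x=-4 → posterior Inverse-Gamma(27/2, 143/3)
obs 10: x=8 → posterior Inverse-Gamma(14, 359/3)
obs 11: x=-3/4 → posterior Inverse-Gamma(29/2, 11995/96)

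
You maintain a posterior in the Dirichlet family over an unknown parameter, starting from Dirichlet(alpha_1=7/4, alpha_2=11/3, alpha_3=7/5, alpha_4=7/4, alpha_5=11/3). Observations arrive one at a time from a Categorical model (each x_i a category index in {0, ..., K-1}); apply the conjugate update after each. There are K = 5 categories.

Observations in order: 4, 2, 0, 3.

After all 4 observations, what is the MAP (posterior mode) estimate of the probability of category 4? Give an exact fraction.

110/337

obs 1: x=4 → posterior Dirichlet(7/4, 11/3, 7/5, 7/4, 14/3)
obs 2: x=2 → posterior Dirichlet(7/4, 11/3, 12/5, 7/4, 14/3)
obs 3: x=0 → posterior Dirichlet(11/4, 11/3, 12/5, 7/4, 14/3)
obs 4: x=3 → posterior Dirichlet(11/4, 11/3, 12/5, 11/4, 14/3)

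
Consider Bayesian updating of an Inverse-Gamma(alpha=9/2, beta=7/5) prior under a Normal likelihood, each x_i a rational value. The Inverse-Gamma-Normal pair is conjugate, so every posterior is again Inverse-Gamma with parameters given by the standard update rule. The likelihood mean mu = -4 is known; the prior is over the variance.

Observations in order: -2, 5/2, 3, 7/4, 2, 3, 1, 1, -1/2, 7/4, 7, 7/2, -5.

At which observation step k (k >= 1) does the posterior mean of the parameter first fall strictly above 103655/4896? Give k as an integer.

obs 1: x=-2 → posterior Inverse-Gamma(5, 17/5)
obs 2: x=5/2 → posterior Inverse-Gamma(11/2, 981/40)
obs 3: x=3 → posterior Inverse-Gamma(6, 1961/40)
obs 4: x=7/4 → posterior Inverse-Gamma(13/2, 10489/160)
obs 5: x=2 → posterior Inverse-Gamma(7, 13369/160)
obs 6: x=3 → posterior Inverse-Gamma(15/2, 17289/160)
obs 7: x=1 → posterior Inverse-Gamma(8, 19289/160)
obs 8: x=1 → posterior Inverse-Gamma(17/2, 21289/160)
obs 9: x=-1/2 → posterior Inverse-Gamma(9, 22269/160)
obs 10: x=7/4 → posterior Inverse-Gamma(19/2, 12457/80)
obs 11: x=7 → posterior Inverse-Gamma(10, 17297/80)
obs 12: x=7/2 → posterior Inverse-Gamma(21/2, 19547/80)
obs 13: x=-5 → posterior Inverse-Gamma(11, 19587/80)

k = 11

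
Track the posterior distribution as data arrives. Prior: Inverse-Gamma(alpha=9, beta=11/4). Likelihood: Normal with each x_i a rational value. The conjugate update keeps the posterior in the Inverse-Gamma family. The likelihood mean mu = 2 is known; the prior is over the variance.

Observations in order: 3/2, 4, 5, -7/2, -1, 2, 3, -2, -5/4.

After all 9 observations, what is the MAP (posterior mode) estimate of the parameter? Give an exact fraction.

obs 1: x=3/2 → posterior Inverse-Gamma(19/2, 23/8)
obs 2: x=4 → posterior Inverse-Gamma(10, 39/8)
obs 3: x=5 → posterior Inverse-Gamma(21/2, 75/8)
obs 4: x=-7/2 → posterior Inverse-Gamma(11, 49/2)
obs 5: x=-1 → posterior Inverse-Gamma(23/2, 29)
obs 6: x=2 → posterior Inverse-Gamma(12, 29)
obs 7: x=3 → posterior Inverse-Gamma(25/2, 59/2)
obs 8: x=-2 → posterior Inverse-Gamma(13, 75/2)
obs 9: x=-5/4 → posterior Inverse-Gamma(27/2, 1369/32)

1369/464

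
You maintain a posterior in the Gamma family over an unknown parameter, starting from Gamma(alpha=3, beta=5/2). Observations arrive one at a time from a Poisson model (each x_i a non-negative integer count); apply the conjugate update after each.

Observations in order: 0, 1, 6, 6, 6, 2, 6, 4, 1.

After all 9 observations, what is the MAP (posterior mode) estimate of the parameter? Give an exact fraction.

68/23

obs 1: x=0 → posterior Gamma(3, 7/2)
obs 2: x=1 → posterior Gamma(4, 9/2)
obs 3: x=6 → posterior Gamma(10, 11/2)
obs 4: x=6 → posterior Gamma(16, 13/2)
obs 5: x=6 → posterior Gamma(22, 15/2)
obs 6: x=2 → posterior Gamma(24, 17/2)
obs 7: x=6 → posterior Gamma(30, 19/2)
obs 8: x=4 → posterior Gamma(34, 21/2)
obs 9: x=1 → posterior Gamma(35, 23/2)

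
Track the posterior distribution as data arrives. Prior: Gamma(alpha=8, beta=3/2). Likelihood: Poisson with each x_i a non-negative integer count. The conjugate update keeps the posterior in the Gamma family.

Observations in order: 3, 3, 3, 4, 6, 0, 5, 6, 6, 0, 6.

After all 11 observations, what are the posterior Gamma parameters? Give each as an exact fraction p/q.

obs 1: x=3 → posterior Gamma(11, 5/2)
obs 2: x=3 → posterior Gamma(14, 7/2)
obs 3: x=3 → posterior Gamma(17, 9/2)
obs 4: x=4 → posterior Gamma(21, 11/2)
obs 5: x=6 → posterior Gamma(27, 13/2)
obs 6: x=0 → posterior Gamma(27, 15/2)
obs 7: x=5 → posterior Gamma(32, 17/2)
obs 8: x=6 → posterior Gamma(38, 19/2)
obs 9: x=6 → posterior Gamma(44, 21/2)
obs 10: x=0 → posterior Gamma(44, 23/2)
obs 11: x=6 → posterior Gamma(50, 25/2)

alpha=50, beta=25/2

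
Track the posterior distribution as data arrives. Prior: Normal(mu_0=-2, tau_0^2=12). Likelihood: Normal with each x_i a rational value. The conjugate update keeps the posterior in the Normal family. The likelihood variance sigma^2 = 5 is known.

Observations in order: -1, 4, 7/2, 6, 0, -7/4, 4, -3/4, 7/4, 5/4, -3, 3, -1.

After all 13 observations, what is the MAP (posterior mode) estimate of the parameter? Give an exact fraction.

obs 1: x=-1 → posterior Normal(-22/17, 60/17)
obs 2: x=4 → posterior Normal(26/29, 60/29)
obs 3: x=7/2 → posterior Normal(68/41, 60/41)
obs 4: x=6 → posterior Normal(140/53, 60/53)
obs 5: x=0 → posterior Normal(28/13, 12/13)
obs 6: x=-7/4 → posterior Normal(17/11, 60/77)
obs 7: x=4 → posterior Normal(167/89, 60/89)
obs 8: x=-3/4 → posterior Normal(158/101, 60/101)
obs 9: x=7/4 → posterior Normal(179/113, 60/113)
obs 10: x=5/4 → posterior Normal(194/125, 12/25)
obs 11: x=-3 → posterior Normal(158/137, 60/137)
obs 12: x=3 → posterior Normal(194/149, 60/149)
obs 13: x=-1 → posterior Normal(26/23, 60/161)

26/23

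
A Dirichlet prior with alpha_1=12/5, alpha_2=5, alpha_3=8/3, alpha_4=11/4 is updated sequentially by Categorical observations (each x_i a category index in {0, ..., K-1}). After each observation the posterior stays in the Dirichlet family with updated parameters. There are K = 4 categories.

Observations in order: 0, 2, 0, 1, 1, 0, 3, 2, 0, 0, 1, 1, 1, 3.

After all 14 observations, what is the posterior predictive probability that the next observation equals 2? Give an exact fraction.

280/1609

obs 1: x=0 → posterior Dirichlet(17/5, 5, 8/3, 11/4)
obs 2: x=2 → posterior Dirichlet(17/5, 5, 11/3, 11/4)
obs 3: x=0 → posterior Dirichlet(22/5, 5, 11/3, 11/4)
obs 4: x=1 → posterior Dirichlet(22/5, 6, 11/3, 11/4)
obs 5: x=1 → posterior Dirichlet(22/5, 7, 11/3, 11/4)
obs 6: x=0 → posterior Dirichlet(27/5, 7, 11/3, 11/4)
obs 7: x=3 → posterior Dirichlet(27/5, 7, 11/3, 15/4)
obs 8: x=2 → posterior Dirichlet(27/5, 7, 14/3, 15/4)
obs 9: x=0 → posterior Dirichlet(32/5, 7, 14/3, 15/4)
obs 10: x=0 → posterior Dirichlet(37/5, 7, 14/3, 15/4)
obs 11: x=1 → posterior Dirichlet(37/5, 8, 14/3, 15/4)
obs 12: x=1 → posterior Dirichlet(37/5, 9, 14/3, 15/4)
obs 13: x=1 → posterior Dirichlet(37/5, 10, 14/3, 15/4)
obs 14: x=3 → posterior Dirichlet(37/5, 10, 14/3, 19/4)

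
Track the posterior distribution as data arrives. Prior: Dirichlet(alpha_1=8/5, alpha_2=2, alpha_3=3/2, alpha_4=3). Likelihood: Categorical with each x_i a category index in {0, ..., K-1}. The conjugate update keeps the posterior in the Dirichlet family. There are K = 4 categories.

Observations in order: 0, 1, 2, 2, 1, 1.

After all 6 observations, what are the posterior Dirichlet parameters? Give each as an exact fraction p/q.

alpha_1=13/5, alpha_2=5, alpha_3=7/2, alpha_4=3

obs 1: x=0 → posterior Dirichlet(13/5, 2, 3/2, 3)
obs 2: x=1 → posterior Dirichlet(13/5, 3, 3/2, 3)
obs 3: x=2 → posterior Dirichlet(13/5, 3, 5/2, 3)
obs 4: x=2 → posterior Dirichlet(13/5, 3, 7/2, 3)
obs 5: x=1 → posterior Dirichlet(13/5, 4, 7/2, 3)
obs 6: x=1 → posterior Dirichlet(13/5, 5, 7/2, 3)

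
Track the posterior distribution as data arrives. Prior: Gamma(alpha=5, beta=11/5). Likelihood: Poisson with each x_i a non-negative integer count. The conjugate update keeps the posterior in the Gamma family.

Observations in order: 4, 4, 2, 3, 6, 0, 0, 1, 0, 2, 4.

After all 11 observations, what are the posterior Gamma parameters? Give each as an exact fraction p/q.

alpha=31, beta=66/5

obs 1: x=4 → posterior Gamma(9, 16/5)
obs 2: x=4 → posterior Gamma(13, 21/5)
obs 3: x=2 → posterior Gamma(15, 26/5)
obs 4: x=3 → posterior Gamma(18, 31/5)
obs 5: x=6 → posterior Gamma(24, 36/5)
obs 6: x=0 → posterior Gamma(24, 41/5)
obs 7: x=0 → posterior Gamma(24, 46/5)
obs 8: x=1 → posterior Gamma(25, 51/5)
obs 9: x=0 → posterior Gamma(25, 56/5)
obs 10: x=2 → posterior Gamma(27, 61/5)
obs 11: x=4 → posterior Gamma(31, 66/5)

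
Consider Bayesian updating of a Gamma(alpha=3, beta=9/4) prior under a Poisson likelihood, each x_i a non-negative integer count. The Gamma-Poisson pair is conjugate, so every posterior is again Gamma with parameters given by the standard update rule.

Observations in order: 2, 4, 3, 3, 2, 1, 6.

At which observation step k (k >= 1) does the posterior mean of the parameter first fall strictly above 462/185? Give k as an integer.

obs 1: x=2 → posterior Gamma(5, 13/4)
obs 2: x=4 → posterior Gamma(9, 17/4)
obs 3: x=3 → posterior Gamma(12, 21/4)
obs 4: x=3 → posterior Gamma(15, 25/4)
obs 5: x=2 → posterior Gamma(17, 29/4)
obs 6: x=1 → posterior Gamma(18, 33/4)
obs 7: x=6 → posterior Gamma(24, 37/4)

k = 7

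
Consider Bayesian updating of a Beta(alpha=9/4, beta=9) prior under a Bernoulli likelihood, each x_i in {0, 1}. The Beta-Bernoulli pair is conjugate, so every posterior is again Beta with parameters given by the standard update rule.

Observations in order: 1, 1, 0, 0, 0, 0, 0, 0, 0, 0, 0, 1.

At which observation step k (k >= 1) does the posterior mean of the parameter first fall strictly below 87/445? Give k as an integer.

k = 11

obs 1: x=1 → posterior Beta(13/4, 9)
obs 2: x=1 → posterior Beta(17/4, 9)
obs 3: x=0 → posterior Beta(17/4, 10)
obs 4: x=0 → posterior Beta(17/4, 11)
obs 5: x=0 → posterior Beta(17/4, 12)
obs 6: x=0 → posterior Beta(17/4, 13)
obs 7: x=0 → posterior Beta(17/4, 14)
obs 8: x=0 → posterior Beta(17/4, 15)
obs 9: x=0 → posterior Beta(17/4, 16)
obs 10: x=0 → posterior Beta(17/4, 17)
obs 11: x=0 → posterior Beta(17/4, 18)
obs 12: x=1 → posterior Beta(21/4, 18)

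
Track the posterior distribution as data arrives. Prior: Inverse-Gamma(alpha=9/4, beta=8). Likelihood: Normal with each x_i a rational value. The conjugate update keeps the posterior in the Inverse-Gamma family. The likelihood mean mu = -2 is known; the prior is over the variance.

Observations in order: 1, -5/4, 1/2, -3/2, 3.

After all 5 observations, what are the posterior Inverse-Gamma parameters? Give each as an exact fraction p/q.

alpha=19/4, beta=913/32

obs 1: x=1 → posterior Inverse-Gamma(11/4, 25/2)
obs 2: x=-5/4 → posterior Inverse-Gamma(13/4, 409/32)
obs 3: x=1/2 → posterior Inverse-Gamma(15/4, 509/32)
obs 4: x=-3/2 → posterior Inverse-Gamma(17/4, 513/32)
obs 5: x=3 → posterior Inverse-Gamma(19/4, 913/32)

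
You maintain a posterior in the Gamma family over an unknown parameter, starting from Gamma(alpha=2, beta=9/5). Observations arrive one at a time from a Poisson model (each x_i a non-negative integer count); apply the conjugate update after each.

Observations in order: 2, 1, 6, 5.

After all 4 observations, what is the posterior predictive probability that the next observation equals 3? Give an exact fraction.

93842427630130255795320375/460819151325355212505382912

obs 1: x=2 → posterior Gamma(4, 14/5)
obs 2: x=1 → posterior Gamma(5, 19/5)
obs 3: x=6 → posterior Gamma(11, 24/5)
obs 4: x=5 → posterior Gamma(16, 29/5)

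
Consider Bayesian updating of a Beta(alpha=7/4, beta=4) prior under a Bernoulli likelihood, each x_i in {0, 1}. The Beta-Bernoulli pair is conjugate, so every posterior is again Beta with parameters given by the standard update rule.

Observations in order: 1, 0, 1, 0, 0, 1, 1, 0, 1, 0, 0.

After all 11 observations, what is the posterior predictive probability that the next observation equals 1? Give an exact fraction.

obs 1: x=1 → posterior Beta(11/4, 4)
obs 2: x=0 → posterior Beta(11/4, 5)
obs 3: x=1 → posterior Beta(15/4, 5)
obs 4: x=0 → posterior Beta(15/4, 6)
obs 5: x=0 → posterior Beta(15/4, 7)
obs 6: x=1 → posterior Beta(19/4, 7)
obs 7: x=1 → posterior Beta(23/4, 7)
obs 8: x=0 → posterior Beta(23/4, 8)
obs 9: x=1 → posterior Beta(27/4, 8)
obs 10: x=0 → posterior Beta(27/4, 9)
obs 11: x=0 → posterior Beta(27/4, 10)

27/67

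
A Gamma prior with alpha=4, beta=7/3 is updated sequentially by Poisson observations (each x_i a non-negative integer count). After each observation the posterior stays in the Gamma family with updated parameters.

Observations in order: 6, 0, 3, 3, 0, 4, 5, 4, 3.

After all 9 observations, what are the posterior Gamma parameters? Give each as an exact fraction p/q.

obs 1: x=6 → posterior Gamma(10, 10/3)
obs 2: x=0 → posterior Gamma(10, 13/3)
obs 3: x=3 → posterior Gamma(13, 16/3)
obs 4: x=3 → posterior Gamma(16, 19/3)
obs 5: x=0 → posterior Gamma(16, 22/3)
obs 6: x=4 → posterior Gamma(20, 25/3)
obs 7: x=5 → posterior Gamma(25, 28/3)
obs 8: x=4 → posterior Gamma(29, 31/3)
obs 9: x=3 → posterior Gamma(32, 34/3)

alpha=32, beta=34/3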